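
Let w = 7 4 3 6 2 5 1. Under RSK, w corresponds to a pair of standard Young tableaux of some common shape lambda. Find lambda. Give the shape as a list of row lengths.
Row-insert each entry into an empty tableau.

After inserting 7: P = [[7]].
After inserting 4: P = [[4], [7]].
After inserting 3: P = [[3], [4], [7]].
After inserting 6: P = [[3, 6], [4], [7]].
After inserting 2: P = [[2, 6], [3], [4], [7]].
After inserting 5: P = [[2, 5], [3, 6], [4], [7]].
After inserting 1: P = [[1, 5], [2, 6], [3], [4], [7]].

The final insertion tableau P = [[1, 5], [2, 6], [3], [4], [7]] has shape [2, 2, 1, 1, 1].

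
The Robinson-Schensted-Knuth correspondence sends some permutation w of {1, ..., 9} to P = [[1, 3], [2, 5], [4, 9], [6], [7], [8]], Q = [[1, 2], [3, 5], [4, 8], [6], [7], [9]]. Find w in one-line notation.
Reverse RSK: for i = n, n-1, ..., 1, locate i in Q, remove the corresponding corner cell from P, and reverse-bump its entry up through P; the value ejected from row 1 is w(i).

So w = 8 9 7 4 6 5 2 3 1.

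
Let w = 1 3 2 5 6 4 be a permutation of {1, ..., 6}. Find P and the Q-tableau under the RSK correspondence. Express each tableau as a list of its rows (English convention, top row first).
P = [[1, 2, 4, 6], [3, 5]], Q = [[1, 2, 4, 5], [3, 6]]

Insert each entry of the permutation into P by Schensted row insertion, recording in Q the position of each new cell.

Insert 1: appended to row 1. P = [[1]], Q = [[1]].
Insert 3: appended to row 1. P = [[1, 3]], Q = [[1, 2]].
Insert 2: 2 bumps 3 from row 1; 3 starts row 2. P = [[1, 2], [3]], Q = [[1, 2], [3]].
Insert 5: appended to row 1. P = [[1, 2, 5], [3]], Q = [[1, 2, 4], [3]].
Insert 6: appended to row 1. P = [[1, 2, 5, 6], [3]], Q = [[1, 2, 4, 5], [3]].
Insert 4: 4 bumps 5 from row 1; 5 appends to row 2. P = [[1, 2, 4, 6], [3, 5]], Q = [[1, 2, 4, 5], [3, 6]].

So P = [[1, 2, 4, 6], [3, 5]], Q = [[1, 2, 4, 5], [3, 6]].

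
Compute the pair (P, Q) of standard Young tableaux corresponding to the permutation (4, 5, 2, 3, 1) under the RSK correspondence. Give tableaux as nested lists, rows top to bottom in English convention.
P = [[1, 3], [2, 5], [4]], Q = [[1, 2], [3, 4], [5]]

Insert each entry of the permutation into P by Schensted row insertion, recording in Q the position of each new cell.

Insert 4: appended to row 1. P = [[4]].
Insert 5: appended to row 1. P = [[4, 5]].
Insert 2: 2 bumps 4 from row 1; 4 starts row 2. P = [[2, 5], [4]].
Insert 3: 3 bumps 5 from row 1; 5 appends to row 2. P = [[2, 3], [4, 5]].
Insert 1: 1 bumps 2 from row 1; 2 bumps 4 from row 2; 4 starts row 3. P = [[1, 3], [2, 5], [4]].

So P = [[1, 3], [2, 5], [4]], Q = [[1, 2], [3, 4], [5]].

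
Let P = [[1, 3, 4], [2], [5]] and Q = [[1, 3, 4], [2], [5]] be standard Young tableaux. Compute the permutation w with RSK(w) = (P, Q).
Reverse the RSK construction: for i from n down to 1, find the cell of Q containing i, remove the entry at that cell from P, and reverse-bump it up through P; the value ejected from row 1 is w(i).

Step i=5: Q has 5 at row 3, column 1; remove 5 from row 3 of P and reverse-bump: 5 enters row 2 and ejects 2; 2 enters row 1 and ejects 1. So w(5) = 1. P is now [[2, 3, 4], [5]].
Step i=4: Q has 4 at row 1, column 3; remove that cell from P, ejecting 4. So w(4) = 4. P is now [[2, 3], [5]].
Step i=3: Q has 3 at row 1, column 2; remove that cell from P, ejecting 3. So w(3) = 3. P is now [[2], [5]].
Step i=2: Q has 2 at row 2, column 1; remove 5 from row 2 of P and reverse-bump: 5 enters row 1 and ejects 2. So w(2) = 2. P is now [[5]].
Step i=1: Q has 1 at row 1, column 1; remove that cell from P, ejecting 5. So w(1) = 5. P is now [].

So w = 5 2 3 4 1.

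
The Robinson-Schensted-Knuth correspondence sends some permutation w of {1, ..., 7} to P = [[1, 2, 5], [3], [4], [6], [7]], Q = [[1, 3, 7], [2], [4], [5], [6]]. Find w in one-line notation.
Reverse the RSK construction: for i from n down to 1, find the cell of Q containing i, remove the entry at that cell from P, and reverse-bump it up through P; the value ejected from row 1 is w(i).

Step i=7: Q has 7 at row 1, column 3; remove that cell from P, ejecting 5. So w(7) = 5. P is now [[1, 2], [3], [4], [6], [7]].
Step i=6: Q has 6 at row 5, column 1; remove 7 from row 5 of P and reverse-bump: 7 enters row 4 and ejects 6; 6 enters row 3 and ejects 4; 4 enters row 2 and ejects 3; 3 enters row 1 and ejects 2. So w(6) = 2. P is now [[1, 3], [4], [6], [7]].
Step i=5: Q has 5 at row 4, column 1; remove 7 from row 4 of P and reverse-bump: 7 enters row 3 and ejects 6; 6 enters row 2 and ejects 4; 4 enters row 1 and ejects 3. So w(5) = 3. P is now [[1, 4], [6], [7]].
Step i=4: Q has 4 at row 3, column 1; remove 7 from row 3 of P and reverse-bump: 7 enters row 2 and ejects 6; 6 enters row 1 and ejects 4. So w(4) = 4. P is now [[1, 6], [7]].
Step i=3: Q has 3 at row 1, column 2; remove that cell from P, ejecting 6. So w(3) = 6. P is now [[1], [7]].
Step i=2: Q has 2 at row 2, column 1; remove 7 from row 2 of P and reverse-bump: 7 enters row 1 and ejects 1. So w(2) = 1. P is now [[7]].
Step i=1: Q has 1 at row 1, column 1; remove that cell from P, ejecting 7. So w(1) = 7. P is now [].

So w = 7 1 6 4 3 2 5.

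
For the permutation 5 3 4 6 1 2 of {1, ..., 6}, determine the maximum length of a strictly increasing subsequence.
3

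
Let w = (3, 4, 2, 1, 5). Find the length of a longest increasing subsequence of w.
3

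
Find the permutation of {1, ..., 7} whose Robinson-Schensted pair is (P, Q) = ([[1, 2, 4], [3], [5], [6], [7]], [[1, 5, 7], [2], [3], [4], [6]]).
Reverse the RSK construction: for i from n down to 1, find the cell of Q containing i, remove the entry at that cell from P, and reverse-bump it up through P; the value ejected from row 1 is w(i).

Step i=7: Q has 7 at row 1, column 3; remove that cell from P, ejecting 4. So w(7) = 4. P is now [[1, 2], [3], [5], [6], [7]].
Step i=6: Q has 6 at row 5, column 1; remove 7 from row 5 of P and reverse-bump: 7 enters row 4 and ejects 6; 6 enters row 3 and ejects 5; 5 enters row 2 and ejects 3; 3 enters row 1 and ejects 2. So w(6) = 2. P is now [[1, 3], [5], [6], [7]].
Step i=5: Q has 5 at row 1, column 2; remove that cell from P, ejecting 3. So w(5) = 3. P is now [[1], [5], [6], [7]].
Step i=4: Q has 4 at row 4, column 1; remove 7 from row 4 of P and reverse-bump: 7 enters row 3 and ejects 6; 6 enters row 2 and ejects 5; 5 enters row 1 and ejects 1. So w(4) = 1. P is now [[5], [6], [7]].
Step i=3: Q has 3 at row 3, column 1; remove 7 from row 3 of P and reverse-bump: 7 enters row 2 and ejects 6; 6 enters row 1 and ejects 5. So w(3) = 5. P is now [[6], [7]].
Step i=2: Q has 2 at row 2, column 1; remove 7 from row 2 of P and reverse-bump: 7 enters row 1 and ejects 6. So w(2) = 6. P is now [[7]].
Step i=1: Q has 1 at row 1, column 1; remove that cell from P, ejecting 7. So w(1) = 7. P is now [].

So w = 7 6 5 1 3 2 4.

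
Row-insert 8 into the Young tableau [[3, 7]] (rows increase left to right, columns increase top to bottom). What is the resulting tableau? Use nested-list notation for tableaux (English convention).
8 is larger than every entry of row 1, so it is appended to row 1. The new tableau is [[3, 7, 8]].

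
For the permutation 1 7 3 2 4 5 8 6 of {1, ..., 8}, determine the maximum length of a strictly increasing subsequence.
5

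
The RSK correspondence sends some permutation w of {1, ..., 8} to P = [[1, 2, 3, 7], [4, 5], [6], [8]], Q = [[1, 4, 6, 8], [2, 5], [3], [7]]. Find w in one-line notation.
8 4 1 6 2 5 3 7

Reverse the RSK construction: for i from n down to 1, find the cell of Q containing i, remove the entry at that cell from P, and reverse-bump it up through P; the value ejected from row 1 is w(i).

Step i=8: Q has 8 at row 1, column 4; remove that cell from P, ejecting 7. So w(8) = 7. P is now [[1, 2, 3], [4, 5], [6], [8]].
Step i=7: Q has 7 at row 4, column 1; remove 8 from row 4 of P and reverse-bump: 8 enters row 3 and ejects 6; 6 enters row 2 and ejects 5; 5 enters row 1 and ejects 3. So w(7) = 3. P is now [[1, 2, 5], [4, 6], [8]].
Step i=6: Q has 6 at row 1, column 3; remove that cell from P, ejecting 5. So w(6) = 5. P is now [[1, 2], [4, 6], [8]].
Step i=5: Q has 5 at row 2, column 2; remove 6 from row 2 of P and reverse-bump: 6 enters row 1 and ejects 2. So w(5) = 2. P is now [[1, 6], [4], [8]].
Step i=4: Q has 4 at row 1, column 2; remove that cell from P, ejecting 6. So w(4) = 6. P is now [[1], [4], [8]].
Step i=3: Q has 3 at row 3, column 1; remove 8 from row 3 of P and reverse-bump: 8 enters row 2 and ejects 4; 4 enters row 1 and ejects 1. So w(3) = 1. P is now [[4], [8]].
Step i=2: Q has 2 at row 2, column 1; remove 8 from row 2 of P and reverse-bump: 8 enters row 1 and ejects 4. So w(2) = 4. P is now [[8]].
Step i=1: Q has 1 at row 1, column 1; remove that cell from P, ejecting 8. So w(1) = 8. P is now [].

So w = 8 4 1 6 2 5 3 7.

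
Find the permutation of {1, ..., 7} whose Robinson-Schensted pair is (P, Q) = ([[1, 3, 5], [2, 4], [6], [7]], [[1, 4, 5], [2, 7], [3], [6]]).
7 6 2 4 5 1 3

Reverse the RSK construction: for i from n down to 1, find the cell of Q containing i, remove the entry at that cell from P, and reverse-bump it up through P; the value ejected from row 1 is w(i).

Step i=7: Q has 7 at row 2, column 2; remove 4 from row 2 of P and reverse-bump: 4 enters row 1 and ejects 3. So w(7) = 3. P is now [[1, 4, 5], [2], [6], [7]].
Step i=6: Q has 6 at row 4, column 1; remove 7 from row 4 of P and reverse-bump: 7 enters row 3 and ejects 6; 6 enters row 2 and ejects 2; 2 enters row 1 and ejects 1. So w(6) = 1. P is now [[2, 4, 5], [6], [7]].
Step i=5: Q has 5 at row 1, column 3; remove that cell from P, ejecting 5. So w(5) = 5. P is now [[2, 4], [6], [7]].
Step i=4: Q has 4 at row 1, column 2; remove that cell from P, ejecting 4. So w(4) = 4. P is now [[2], [6], [7]].
Step i=3: Q has 3 at row 3, column 1; remove 7 from row 3 of P and reverse-bump: 7 enters row 2 and ejects 6; 6 enters row 1 and ejects 2. So w(3) = 2. P is now [[6], [7]].
Step i=2: Q has 2 at row 2, column 1; remove 7 from row 2 of P and reverse-bump: 7 enters row 1 and ejects 6. So w(2) = 6. P is now [[7]].
Step i=1: Q has 1 at row 1, column 1; remove that cell from P, ejecting 7. So w(1) = 7. P is now [].

So w = 7 6 2 4 5 1 3.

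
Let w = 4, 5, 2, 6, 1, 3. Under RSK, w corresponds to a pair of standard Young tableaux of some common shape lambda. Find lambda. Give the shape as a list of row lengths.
[3, 2, 1]

RSK row insertion gives P = [[1, 3, 6], [2, 5], [4]], which has shape [3, 2, 1].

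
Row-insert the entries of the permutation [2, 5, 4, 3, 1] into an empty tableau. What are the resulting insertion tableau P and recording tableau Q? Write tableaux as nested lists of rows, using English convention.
P = [[1, 3], [2], [4], [5]], Q = [[1, 2], [3], [4], [5]]

Insert each entry of the permutation into P by Schensted row insertion, recording in Q the position of each new cell.

Insert 2: appended to row 1. P = [[2]].
Insert 5: appended to row 1. P = [[2, 5]].
Insert 4: 4 bumps 5 from row 1; 5 starts row 2. P = [[2, 4], [5]].
Insert 3: 3 bumps 4 from row 1; 4 bumps 5 from row 2; 5 starts row 3. P = [[2, 3], [4], [5]].
Insert 1: 1 bumps 2 from row 1; 2 bumps 4 from row 2; 4 bumps 5 from row 3; 5 starts row 4. P = [[1, 3], [2], [4], [5]].

So P = [[1, 3], [2], [4], [5]], Q = [[1, 2], [3], [4], [5]].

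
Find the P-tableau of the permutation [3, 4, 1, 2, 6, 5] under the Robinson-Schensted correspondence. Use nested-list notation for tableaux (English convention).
P = [[1, 2, 5], [3, 4, 6]]

Insert 3: appended to row 1. P = [[3]].
Insert 4: appended to row 1. P = [[3, 4]].
Insert 1: 1 bumps 3 from row 1; 3 starts row 2. P = [[1, 4], [3]].
Insert 2: 2 bumps 4 from row 1; 4 appends to row 2. P = [[1, 2], [3, 4]].
Insert 6: appended to row 1. P = [[1, 2, 6], [3, 4]].
Insert 5: 5 bumps 6 from row 1; 6 appends to row 2. P = [[1, 2, 5], [3, 4, 6]].

So P = [[1, 2, 5], [3, 4, 6]].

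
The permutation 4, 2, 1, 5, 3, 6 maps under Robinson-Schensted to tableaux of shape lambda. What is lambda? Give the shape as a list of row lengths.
Row-insert each entry into an empty tableau.

After inserting 4: P = [[4]].
After inserting 2: P = [[2], [4]].
After inserting 1: P = [[1], [2], [4]].
After inserting 5: P = [[1, 5], [2], [4]].
After inserting 3: P = [[1, 3], [2, 5], [4]].
After inserting 6: P = [[1, 3, 6], [2, 5], [4]].

The final insertion tableau P = [[1, 3, 6], [2, 5], [4]] has shape [3, 2, 1].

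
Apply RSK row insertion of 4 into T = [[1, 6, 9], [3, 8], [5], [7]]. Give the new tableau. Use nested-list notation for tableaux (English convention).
[[1, 4, 9], [3, 6], [5, 8], [7]]

In row 1, 4 replaces 6 (the leftmost entry greater than 4); 6 is bumped to row 2. In row 2, 6 replaces 8 (the leftmost entry greater than 6); 8 is bumped to row 3. 8 is appended to row 3. The new tableau is [[1, 4, 9], [3, 6], [5, 8], [7]].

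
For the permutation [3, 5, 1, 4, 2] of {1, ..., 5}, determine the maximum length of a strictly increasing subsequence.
2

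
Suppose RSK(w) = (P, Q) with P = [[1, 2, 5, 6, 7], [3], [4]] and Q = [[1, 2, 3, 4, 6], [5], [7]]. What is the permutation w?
Reverse RSK: for i = n, n-1, ..., 1, locate i in Q, remove the corresponding corner cell from P, and reverse-bump its entry up through P; the value ejected from row 1 is w(i).

So w = 1 4 5 6 3 7 2.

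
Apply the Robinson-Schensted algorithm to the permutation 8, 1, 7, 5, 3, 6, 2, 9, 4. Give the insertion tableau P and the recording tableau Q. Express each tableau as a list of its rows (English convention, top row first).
P = [[1, 2, 4, 9], [3, 6], [5], [7], [8]], Q = [[1, 3, 6, 8], [2, 9], [4], [5], [7]]

Insert each entry of the permutation into P by Schensted row insertion, recording in Q the position of each new cell.

Insert 8: appended to row 1. P = [[8]].
Insert 1: 1 bumps 8 from row 1; 8 starts row 2. P = [[1], [8]].
Insert 7: appended to row 1. P = [[1, 7], [8]].
Insert 5: 5 bumps 7 from row 1; 7 bumps 8 from row 2; 8 starts row 3. P = [[1, 5], [7], [8]].
Insert 3: 3 bumps 5 from row 1; 5 bumps 7 from row 2; 7 bumps 8 from row 3; 8 starts row 4. P = [[1, 3], [5], [7], [8]].
Insert 6: appended to row 1. P = [[1, 3, 6], [5], [7], [8]].
Insert 2: 2 bumps 3 from row 1; 3 bumps 5 from row 2; 5 bumps 7 from row 3; 7 bumps 8 from row 4; 8 starts row 5. P = [[1, 2, 6], [3], [5], [7], [8]].
Insert 9: appended to row 1. P = [[1, 2, 6, 9], [3], [5], [7], [8]].
Insert 4: 4 bumps 6 from row 1; 6 appends to row 2. P = [[1, 2, 4, 9], [3, 6], [5], [7], [8]].

So P = [[1, 2, 4, 9], [3, 6], [5], [7], [8]], Q = [[1, 3, 6, 8], [2, 9], [4], [5], [7]].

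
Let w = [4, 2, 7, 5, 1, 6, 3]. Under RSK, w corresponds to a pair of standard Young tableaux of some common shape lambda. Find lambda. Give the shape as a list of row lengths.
RSK row insertion gives P = [[1, 3, 6], [2, 5], [4, 7]], which has shape [3, 2, 2].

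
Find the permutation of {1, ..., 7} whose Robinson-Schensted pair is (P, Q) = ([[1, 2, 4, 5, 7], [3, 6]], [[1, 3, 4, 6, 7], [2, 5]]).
3 1 2 6 4 5 7

Reverse the RSK construction: for i from n down to 1, find the cell of Q containing i, remove the entry at that cell from P, and reverse-bump it up through P; the value ejected from row 1 is w(i).

Step i=7: Q has 7 at row 1, column 5; remove that cell from P, ejecting 7. So w(7) = 7. P is now [[1, 2, 4, 5], [3, 6]].
Step i=6: Q has 6 at row 1, column 4; remove that cell from P, ejecting 5. So w(6) = 5. P is now [[1, 2, 4], [3, 6]].
Step i=5: Q has 5 at row 2, column 2; remove 6 from row 2 of P and reverse-bump: 6 enters row 1 and ejects 4. So w(5) = 4. P is now [[1, 2, 6], [3]].
Step i=4: Q has 4 at row 1, column 3; remove that cell from P, ejecting 6. So w(4) = 6. P is now [[1, 2], [3]].
Step i=3: Q has 3 at row 1, column 2; remove that cell from P, ejecting 2. So w(3) = 2. P is now [[1], [3]].
Step i=2: Q has 2 at row 2, column 1; remove 3 from row 2 of P and reverse-bump: 3 enters row 1 and ejects 1. So w(2) = 1. P is now [[3]].
Step i=1: Q has 1 at row 1, column 1; remove that cell from P, ejecting 3. So w(1) = 3. P is now [].

So w = 3 1 2 6 4 5 7.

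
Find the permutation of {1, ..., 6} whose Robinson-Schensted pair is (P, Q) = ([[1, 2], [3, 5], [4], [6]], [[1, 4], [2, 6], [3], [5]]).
6 4 3 5 1 2

Reverse the RSK construction: for i from n down to 1, find the cell of Q containing i, remove the entry at that cell from P, and reverse-bump it up through P; the value ejected from row 1 is w(i).

Step i=6: Q has 6 at row 2, column 2; remove 5 from row 2 of P and reverse-bump: 5 enters row 1 and ejects 2. So w(6) = 2. P is now [[1, 5], [3], [4], [6]].
Step i=5: Q has 5 at row 4, column 1; remove 6 from row 4 of P and reverse-bump: 6 enters row 3 and ejects 4; 4 enters row 2 and ejects 3; 3 enters row 1 and ejects 1. So w(5) = 1. P is now [[3, 5], [4], [6]].
Step i=4: Q has 4 at row 1, column 2; remove that cell from P, ejecting 5. So w(4) = 5. P is now [[3], [4], [6]].
Step i=3: Q has 3 at row 3, column 1; remove 6 from row 3 of P and reverse-bump: 6 enters row 2 and ejects 4; 4 enters row 1 and ejects 3. So w(3) = 3. P is now [[4], [6]].
Step i=2: Q has 2 at row 2, column 1; remove 6 from row 2 of P and reverse-bump: 6 enters row 1 and ejects 4. So w(2) = 4. P is now [[6]].
Step i=1: Q has 1 at row 1, column 1; remove that cell from P, ejecting 6. So w(1) = 6. P is now [].

So w = 6 4 3 5 1 2.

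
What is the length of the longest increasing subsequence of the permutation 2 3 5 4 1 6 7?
5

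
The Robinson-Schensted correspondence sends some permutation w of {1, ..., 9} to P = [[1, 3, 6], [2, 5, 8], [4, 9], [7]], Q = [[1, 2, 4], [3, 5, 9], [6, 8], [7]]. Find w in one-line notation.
Reverse RSK: for i = n, n-1, ..., 1, locate i in Q, remove the corresponding corner cell from P, and reverse-bump its entry up through P; the value ejected from row 1 is w(i).

So w = 4 7 5 9 8 2 1 3 6.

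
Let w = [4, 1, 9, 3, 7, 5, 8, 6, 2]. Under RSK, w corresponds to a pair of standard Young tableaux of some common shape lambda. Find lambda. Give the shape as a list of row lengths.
Row-insert each entry into an empty tableau.

After inserting 4: P = [[4]].
After inserting 1: P = [[1], [4]].
After inserting 9: P = [[1, 9], [4]].
After inserting 3: P = [[1, 3], [4, 9]].
After inserting 7: P = [[1, 3, 7], [4, 9]].
After inserting 5: P = [[1, 3, 5], [4, 7], [9]].
After inserting 8: P = [[1, 3, 5, 8], [4, 7], [9]].
After inserting 6: P = [[1, 3, 5, 6], [4, 7, 8], [9]].
After inserting 2: P = [[1, 2, 5, 6], [3, 7, 8], [4], [9]].

The final insertion tableau P = [[1, 2, 5, 6], [3, 7, 8], [4], [9]] has shape [4, 3, 1, 1].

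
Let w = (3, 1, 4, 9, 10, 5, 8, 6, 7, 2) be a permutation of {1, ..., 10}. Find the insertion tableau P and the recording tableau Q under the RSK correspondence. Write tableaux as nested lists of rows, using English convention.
Insert each entry of the permutation into P by Schensted row insertion, recording in Q the position of each new cell.

Insert 3: appended to row 1. P = [[3]].
Insert 1: 1 bumps 3 from row 1; 3 starts row 2. P = [[1], [3]].
Insert 4: appended to row 1. P = [[1, 4], [3]].
Insert 9: appended to row 1. P = [[1, 4, 9], [3]].
Insert 10: appended to row 1. P = [[1, 4, 9, 10], [3]].
Insert 5: 5 bumps 9 from row 1; 9 appends to row 2. P = [[1, 4, 5, 10], [3, 9]].
Insert 8: 8 bumps 10 from row 1; 10 appends to row 2. P = [[1, 4, 5, 8], [3, 9, 10]].
Insert 6: 6 bumps 8 from row 1; 8 bumps 9 from row 2; 9 starts row 3. P = [[1, 4, 5, 6], [3, 8, 10], [9]].
Insert 7: appended to row 1. P = [[1, 4, 5, 6, 7], [3, 8, 10], [9]].
Insert 2: 2 bumps 4 from row 1; 4 bumps 8 from row 2; 8 bumps 9 from row 3; 9 starts row 4. P = [[1, 2, 5, 6, 7], [3, 4, 10], [8], [9]].

So P = [[1, 2, 5, 6, 7], [3, 4, 10], [8], [9]], Q = [[1, 3, 4, 5, 9], [2, 6, 7], [8], [10]].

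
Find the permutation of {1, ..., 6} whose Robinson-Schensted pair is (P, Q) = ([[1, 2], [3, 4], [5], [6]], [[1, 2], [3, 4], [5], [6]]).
3 6 1 5 4 2

Reverse the RSK construction: for i from n down to 1, find the cell of Q containing i, remove the entry at that cell from P, and reverse-bump it up through P; the value ejected from row 1 is w(i).

Step i=6: Q has 6 at row 4, column 1; remove 6 from row 4 of P and reverse-bump: 6 enters row 3 and ejects 5; 5 enters row 2 and ejects 4; 4 enters row 1 and ejects 2. So w(6) = 2. P is now [[1, 4], [3, 5], [6]].
Step i=5: Q has 5 at row 3, column 1; remove 6 from row 3 of P and reverse-bump: 6 enters row 2 and ejects 5; 5 enters row 1 and ejects 4. So w(5) = 4. P is now [[1, 5], [3, 6]].
Step i=4: Q has 4 at row 2, column 2; remove 6 from row 2 of P and reverse-bump: 6 enters row 1 and ejects 5. So w(4) = 5. P is now [[1, 6], [3]].
Step i=3: Q has 3 at row 2, column 1; remove 3 from row 2 of P and reverse-bump: 3 enters row 1 and ejects 1. So w(3) = 1. P is now [[3, 6]].
Step i=2: Q has 2 at row 1, column 2; remove that cell from P, ejecting 6. So w(2) = 6. P is now [[3]].
Step i=1: Q has 1 at row 1, column 1; remove that cell from P, ejecting 3. So w(1) = 3. P is now [].

So w = 3 6 1 5 4 2.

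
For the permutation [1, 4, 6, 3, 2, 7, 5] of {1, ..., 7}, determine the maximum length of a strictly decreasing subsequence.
3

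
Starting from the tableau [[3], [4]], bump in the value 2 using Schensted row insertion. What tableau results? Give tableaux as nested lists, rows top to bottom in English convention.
In row 1, 2 replaces 3 (the leftmost entry greater than 2); 3 is bumped to row 2. In row 2, 3 replaces 4 (the leftmost entry greater than 3); 4 is bumped to row 3. 4 starts a new row 3. The new tableau is [[2], [3], [4]].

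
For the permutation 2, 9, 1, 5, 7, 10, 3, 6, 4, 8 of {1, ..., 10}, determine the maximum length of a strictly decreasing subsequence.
4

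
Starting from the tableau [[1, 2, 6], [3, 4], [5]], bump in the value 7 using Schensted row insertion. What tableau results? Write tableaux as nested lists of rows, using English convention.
[[1, 2, 6, 7], [3, 4], [5]]

7 is larger than every entry of row 1, so it is appended to row 1. The new tableau is [[1, 2, 6, 7], [3, 4], [5]].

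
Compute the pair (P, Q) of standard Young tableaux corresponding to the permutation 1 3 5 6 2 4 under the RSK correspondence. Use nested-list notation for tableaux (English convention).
P = [[1, 2, 4, 6], [3, 5]], Q = [[1, 2, 3, 4], [5, 6]]

Insert each entry of the permutation into P by Schensted row insertion, recording in Q the position of each new cell.

Insert 1: appended to row 1. P = [[1]].
Insert 3: appended to row 1. P = [[1, 3]].
Insert 5: appended to row 1. P = [[1, 3, 5]].
Insert 6: appended to row 1. P = [[1, 3, 5, 6]].
Insert 2: 2 bumps 3 from row 1; 3 starts row 2. P = [[1, 2, 5, 6], [3]].
Insert 4: 4 bumps 5 from row 1; 5 appends to row 2. P = [[1, 2, 4, 6], [3, 5]].

So P = [[1, 2, 4, 6], [3, 5]], Q = [[1, 2, 3, 4], [5, 6]].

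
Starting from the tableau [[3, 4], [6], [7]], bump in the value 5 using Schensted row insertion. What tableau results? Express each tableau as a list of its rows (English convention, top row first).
5 is larger than every entry of row 1, so it is appended to row 1. The new tableau is [[3, 4, 5], [6], [7]].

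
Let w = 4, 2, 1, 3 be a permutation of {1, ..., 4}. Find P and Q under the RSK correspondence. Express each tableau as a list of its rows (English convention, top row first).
Insert each entry of the permutation into P by Schensted row insertion, recording in Q the position of each new cell.

Insert 4: appended to row 1. P = [[4]], Q = [[1]].
Insert 2: 2 bumps 4 from row 1; 4 starts row 2. P = [[2], [4]], Q = [[1], [2]].
Insert 1: 1 bumps 2 from row 1; 2 bumps 4 from row 2; 4 starts row 3. P = [[1], [2], [4]], Q = [[1], [2], [3]].
Insert 3: appended to row 1. P = [[1, 3], [2], [4]], Q = [[1, 4], [2], [3]].

So P = [[1, 3], [2], [4]], Q = [[1, 4], [2], [3]].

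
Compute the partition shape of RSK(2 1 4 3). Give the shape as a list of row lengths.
[2, 2]

Row-insert each entry into an empty tableau.

After inserting 2: P = [[2]].
After inserting 1: P = [[1], [2]].
After inserting 4: P = [[1, 4], [2]].
After inserting 3: P = [[1, 3], [2, 4]].

The final insertion tableau P = [[1, 3], [2, 4]] has shape [2, 2].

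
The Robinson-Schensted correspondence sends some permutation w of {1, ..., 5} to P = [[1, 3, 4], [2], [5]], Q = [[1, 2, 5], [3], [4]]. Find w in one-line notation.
2 5 3 1 4

Reverse the RSK construction: for i from n down to 1, find the cell of Q containing i, remove the entry at that cell from P, and reverse-bump it up through P; the value ejected from row 1 is w(i).

Step i=5: Q has 5 at row 1, column 3; remove that cell from P, ejecting 4. So w(5) = 4. P is now [[1, 3], [2], [5]].
Step i=4: Q has 4 at row 3, column 1; remove 5 from row 3 of P and reverse-bump: 5 enters row 2 and ejects 2; 2 enters row 1 and ejects 1. So w(4) = 1. P is now [[2, 3], [5]].
Step i=3: Q has 3 at row 2, column 1; remove 5 from row 2 of P and reverse-bump: 5 enters row 1 and ejects 3. So w(3) = 3. P is now [[2, 5]].
Step i=2: Q has 2 at row 1, column 2; remove that cell from P, ejecting 5. So w(2) = 5. P is now [[2]].
Step i=1: Q has 1 at row 1, column 1; remove that cell from P, ejecting 2. So w(1) = 2. P is now [].

So w = 2 5 3 1 4.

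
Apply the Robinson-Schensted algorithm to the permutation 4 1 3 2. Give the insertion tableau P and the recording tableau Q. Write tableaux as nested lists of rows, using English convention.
P = [[1, 2], [3], [4]], Q = [[1, 3], [2], [4]]

Insert each entry of the permutation into P by Schensted row insertion, recording in Q the position of each new cell.

After inserting 4: P = [[4]].
After inserting 1: P = [[1], [4]].
After inserting 3: P = [[1, 3], [4]].
After inserting 2: P = [[1, 2], [3], [4]].

So P = [[1, 2], [3], [4]], Q = [[1, 3], [2], [4]].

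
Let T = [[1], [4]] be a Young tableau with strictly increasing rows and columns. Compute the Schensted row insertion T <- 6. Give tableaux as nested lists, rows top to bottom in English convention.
6 is larger than every entry of row 1, so it is appended to row 1. The new tableau is [[1, 6], [4]].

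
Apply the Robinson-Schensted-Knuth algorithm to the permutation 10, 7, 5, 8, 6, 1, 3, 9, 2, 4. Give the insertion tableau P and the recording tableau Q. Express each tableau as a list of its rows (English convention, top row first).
P = [[1, 2, 4], [3, 6, 9], [5, 8], [7], [10]], Q = [[1, 4, 8], [2, 5, 10], [3, 7], [6], [9]]

Insert each entry of the permutation into P by Schensted row insertion, recording in Q the position of each new cell.

Insert 10: appended to row 1. P = [[10]].
Insert 7: 7 bumps 10 from row 1; 10 starts row 2. P = [[7], [10]].
Insert 5: 5 bumps 7 from row 1; 7 bumps 10 from row 2; 10 starts row 3. P = [[5], [7], [10]].
Insert 8: appended to row 1. P = [[5, 8], [7], [10]].
Insert 6: 6 bumps 8 from row 1; 8 appends to row 2. P = [[5, 6], [7, 8], [10]].
Insert 1: 1 bumps 5 from row 1; 5 bumps 7 from row 2; 7 bumps 10 from row 3; 10 starts row 4. P = [[1, 6], [5, 8], [7], [10]].
Insert 3: 3 bumps 6 from row 1; 6 bumps 8 from row 2; 8 appends to row 3. P = [[1, 3], [5, 6], [7, 8], [10]].
Insert 9: appended to row 1. P = [[1, 3, 9], [5, 6], [7, 8], [10]].
Insert 2: 2 bumps 3 from row 1; 3 bumps 5 from row 2; 5 bumps 7 from row 3; 7 bumps 10 from row 4; 10 starts row 5. P = [[1, 2, 9], [3, 6], [5, 8], [7], [10]].
Insert 4: 4 bumps 9 from row 1; 9 appends to row 2. P = [[1, 2, 4], [3, 6, 9], [5, 8], [7], [10]].

So P = [[1, 2, 4], [3, 6, 9], [5, 8], [7], [10]], Q = [[1, 4, 8], [2, 5, 10], [3, 7], [6], [9]].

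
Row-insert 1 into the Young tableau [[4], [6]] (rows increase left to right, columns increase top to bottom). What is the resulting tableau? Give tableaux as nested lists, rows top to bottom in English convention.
In row 1, 1 replaces 4 (the leftmost entry greater than 1); 4 is bumped to row 2. In row 2, 4 replaces 6 (the leftmost entry greater than 4); 6 is bumped to row 3. 6 starts a new row 3. The new tableau is [[1], [4], [6]].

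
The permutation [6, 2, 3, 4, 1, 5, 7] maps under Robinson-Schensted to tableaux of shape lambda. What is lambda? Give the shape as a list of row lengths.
RSK row insertion gives P = [[1, 3, 4, 5, 7], [2], [6]], which has shape [5, 1, 1].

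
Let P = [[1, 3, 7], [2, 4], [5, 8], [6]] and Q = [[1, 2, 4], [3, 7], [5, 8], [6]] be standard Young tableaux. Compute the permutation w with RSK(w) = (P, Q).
Reverse the RSK construction: for i from n down to 1, find the cell of Q containing i, remove the entry at that cell from P, and reverse-bump it up through P; the value ejected from row 1 is w(i).

Step i=8: Q has 8 at row 3, column 2; remove 8 from row 3 of P and reverse-bump: 8 enters row 2 and ejects 4; 4 enters row 1 and ejects 3. So w(8) = 3. P is now [[1, 4, 7], [2, 8], [5], [6]].
Step i=7: Q has 7 at row 2, column 2; remove 8 from row 2 of P and reverse-bump: 8 enters row 1 and ejects 7. So w(7) = 7. P is now [[1, 4, 8], [2], [5], [6]].
Step i=6: Q has 6 at row 4, column 1; remove 6 from row 4 of P and reverse-bump: 6 enters row 3 and ejects 5; 5 enters row 2 and ejects 2; 2 enters row 1 and ejects 1. So w(6) = 1. P is now [[2, 4, 8], [5], [6]].
Step i=5: Q has 5 at row 3, column 1; remove 6 from row 3 of P and reverse-bump: 6 enters row 2 and ejects 5; 5 enters row 1 and ejects 4. So w(5) = 4. P is now [[2, 5, 8], [6]].
Step i=4: Q has 4 at row 1, column 3; remove that cell from P, ejecting 8. So w(4) = 8. P is now [[2, 5], [6]].
Step i=3: Q has 3 at row 2, column 1; remove 6 from row 2 of P and reverse-bump: 6 enters row 1 and ejects 5. So w(3) = 5. P is now [[2, 6]].
Step i=2: Q has 2 at row 1, column 2; remove that cell from P, ejecting 6. So w(2) = 6. P is now [[2]].
Step i=1: Q has 1 at row 1, column 1; remove that cell from P, ejecting 2. So w(1) = 2. P is now [].

So w = 2 6 5 8 4 1 7 3.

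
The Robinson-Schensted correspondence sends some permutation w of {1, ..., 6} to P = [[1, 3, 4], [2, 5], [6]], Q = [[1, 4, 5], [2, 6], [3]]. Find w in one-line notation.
6 2 1 3 5 4

Reverse RSK: for i = n, n-1, ..., 1, locate i in Q, remove the corresponding corner cell from P, and reverse-bump its entry up through P; the value ejected from row 1 is w(i).

So w = 6 2 1 3 5 4.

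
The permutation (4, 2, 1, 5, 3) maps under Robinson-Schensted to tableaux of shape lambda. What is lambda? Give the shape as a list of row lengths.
Row-insert each entry into an empty tableau.

After inserting 4: P = [[4]].
After inserting 2: P = [[2], [4]].
After inserting 1: P = [[1], [2], [4]].
After inserting 5: P = [[1, 5], [2], [4]].
After inserting 3: P = [[1, 3], [2, 5], [4]].

The final insertion tableau P = [[1, 3], [2, 5], [4]] has shape [2, 2, 1].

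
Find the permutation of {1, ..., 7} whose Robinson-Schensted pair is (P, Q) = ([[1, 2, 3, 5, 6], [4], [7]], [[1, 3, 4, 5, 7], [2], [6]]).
Reverse the RSK construction: for i from n down to 1, find the cell of Q containing i, remove the entry at that cell from P, and reverse-bump it up through P; the value ejected from row 1 is w(i).

Step i=7: Q has 7 at row 1, column 5; remove that cell from P, ejecting 6. So w(7) = 6. P is now [[1, 2, 3, 5], [4], [7]].
Step i=6: Q has 6 at row 3, column 1; remove 7 from row 3 of P and reverse-bump: 7 enters row 2 and ejects 4; 4 enters row 1 and ejects 3. So w(6) = 3. P is now [[1, 2, 4, 5], [7]].
Step i=5: Q has 5 at row 1, column 4; remove that cell from P, ejecting 5. So w(5) = 5. P is now [[1, 2, 4], [7]].
Step i=4: Q has 4 at row 1, column 3; remove that cell from P, ejecting 4. So w(4) = 4. P is now [[1, 2], [7]].
Step i=3: Q has 3 at row 1, column 2; remove that cell from P, ejecting 2. So w(3) = 2. P is now [[1], [7]].
Step i=2: Q has 2 at row 2, column 1; remove 7 from row 2 of P and reverse-bump: 7 enters row 1 and ejects 1. So w(2) = 1. P is now [[7]].
Step i=1: Q has 1 at row 1, column 1; remove that cell from P, ejecting 7. So w(1) = 7. P is now [].

So w = 7 1 2 4 5 3 6.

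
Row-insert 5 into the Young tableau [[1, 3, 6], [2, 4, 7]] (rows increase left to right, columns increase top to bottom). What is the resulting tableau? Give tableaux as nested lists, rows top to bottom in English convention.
[[1, 3, 5], [2, 4, 6], [7]]

In row 1, 5 replaces 6 (the leftmost entry greater than 5); 6 is bumped to row 2. In row 2, 6 replaces 7 (the leftmost entry greater than 6); 7 is bumped to row 3. 7 starts a new row 3. The new tableau is [[1, 3, 5], [2, 4, 6], [7]].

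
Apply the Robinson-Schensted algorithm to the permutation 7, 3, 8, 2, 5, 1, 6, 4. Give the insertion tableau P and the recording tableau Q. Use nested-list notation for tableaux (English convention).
P = [[1, 4, 6], [2, 5], [3, 8], [7]], Q = [[1, 3, 7], [2, 5], [4, 8], [6]]

Insert each entry of the permutation into P by Schensted row insertion, recording in Q the position of each new cell.

Insert 7: appended to row 1. P = [[7]].
Insert 3: 3 bumps 7 from row 1; 7 starts row 2. P = [[3], [7]].
Insert 8: appended to row 1. P = [[3, 8], [7]].
Insert 2: 2 bumps 3 from row 1; 3 bumps 7 from row 2; 7 starts row 3. P = [[2, 8], [3], [7]].
Insert 5: 5 bumps 8 from row 1; 8 appends to row 2. P = [[2, 5], [3, 8], [7]].
Insert 1: 1 bumps 2 from row 1; 2 bumps 3 from row 2; 3 bumps 7 from row 3; 7 starts row 4. P = [[1, 5], [2, 8], [3], [7]].
Insert 6: appended to row 1. P = [[1, 5, 6], [2, 8], [3], [7]].
Insert 4: 4 bumps 5 from row 1; 5 bumps 8 from row 2; 8 appends to row 3. P = [[1, 4, 6], [2, 5], [3, 8], [7]].

So P = [[1, 4, 6], [2, 5], [3, 8], [7]], Q = [[1, 3, 7], [2, 5], [4, 8], [6]].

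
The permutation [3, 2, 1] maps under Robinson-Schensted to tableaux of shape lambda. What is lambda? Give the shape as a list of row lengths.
Row-insert each entry into an empty tableau.

After inserting 3: P = [[3]].
After inserting 2: P = [[2], [3]].
After inserting 1: P = [[1], [2], [3]].

The final insertion tableau P = [[1], [2], [3]] has shape [1, 1, 1].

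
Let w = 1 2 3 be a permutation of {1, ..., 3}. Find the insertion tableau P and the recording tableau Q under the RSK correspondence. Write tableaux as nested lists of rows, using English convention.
Insert each entry of the permutation into P by Schensted row insertion, recording in Q the position of each new cell.

Insert 1: appended to row 1. P = [[1]].
Insert 2: appended to row 1. P = [[1, 2]].
Insert 3: appended to row 1. P = [[1, 2, 3]].

So P = [[1, 2, 3]], Q = [[1, 2, 3]].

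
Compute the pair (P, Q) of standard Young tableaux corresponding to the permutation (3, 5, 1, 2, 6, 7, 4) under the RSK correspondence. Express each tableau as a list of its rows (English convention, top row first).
P = [[1, 2, 4, 7], [3, 5, 6]], Q = [[1, 2, 5, 6], [3, 4, 7]]

Insert each entry of the permutation into P by Schensted row insertion, recording in Q the position of each new cell.

Insert 3: appended to row 1. P = [[3]].
Insert 5: appended to row 1. P = [[3, 5]].
Insert 1: 1 bumps 3 from row 1; 3 starts row 2. P = [[1, 5], [3]].
Insert 2: 2 bumps 5 from row 1; 5 appends to row 2. P = [[1, 2], [3, 5]].
Insert 6: appended to row 1. P = [[1, 2, 6], [3, 5]].
Insert 7: appended to row 1. P = [[1, 2, 6, 7], [3, 5]].
Insert 4: 4 bumps 6 from row 1; 6 appends to row 2. P = [[1, 2, 4, 7], [3, 5, 6]].

So P = [[1, 2, 4, 7], [3, 5, 6]], Q = [[1, 2, 5, 6], [3, 4, 7]].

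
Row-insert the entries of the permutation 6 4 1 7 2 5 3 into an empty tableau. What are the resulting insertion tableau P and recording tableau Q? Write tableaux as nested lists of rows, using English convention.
Insert each entry of the permutation into P by Schensted row insertion, recording in Q the position of each new cell.

Insert 6: appended to row 1. P = [[6]], Q = [[1]].
Insert 4: 4 bumps 6 from row 1; 6 starts row 2. P = [[4], [6]], Q = [[1], [2]].
Insert 1: 1 bumps 4 from row 1; 4 bumps 6 from row 2; 6 starts row 3. P = [[1], [4], [6]], Q = [[1], [2], [3]].
Insert 7: appended to row 1. P = [[1, 7], [4], [6]], Q = [[1, 4], [2], [3]].
Insert 2: 2 bumps 7 from row 1; 7 appends to row 2. P = [[1, 2], [4, 7], [6]], Q = [[1, 4], [2, 5], [3]].
Insert 5: appended to row 1. P = [[1, 2, 5], [4, 7], [6]], Q = [[1, 4, 6], [2, 5], [3]].
Insert 3: 3 bumps 5 from row 1; 5 bumps 7 from row 2; 7 appends to row 3. P = [[1, 2, 3], [4, 5], [6, 7]], Q = [[1, 4, 6], [2, 5], [3, 7]].

So P = [[1, 2, 3], [4, 5], [6, 7]], Q = [[1, 4, 6], [2, 5], [3, 7]].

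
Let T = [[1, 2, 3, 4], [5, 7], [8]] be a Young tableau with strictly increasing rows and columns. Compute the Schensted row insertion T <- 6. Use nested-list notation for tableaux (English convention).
[[1, 2, 3, 4, 6], [5, 7], [8]]

6 is larger than every entry of row 1, so it is appended to row 1. The new tableau is [[1, 2, 3, 4, 6], [5, 7], [8]].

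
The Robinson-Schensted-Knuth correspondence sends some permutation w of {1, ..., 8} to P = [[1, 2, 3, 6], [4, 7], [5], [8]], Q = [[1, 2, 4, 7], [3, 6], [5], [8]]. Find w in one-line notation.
Reverse the RSK construction: for i from n down to 1, find the cell of Q containing i, remove the entry at that cell from P, and reverse-bump it up through P; the value ejected from row 1 is w(i).

Step i=8: Q has 8 at row 4, column 1; remove 8 from row 4 of P and reverse-bump: 8 enters row 3 and ejects 5; 5 enters row 2 and ejects 4; 4 enters row 1 and ejects 3. So w(8) = 3. P is now [[1, 2, 4, 6], [5, 7], [8]].
Step i=7: Q has 7 at row 1, column 4; remove that cell from P, ejecting 6. So w(7) = 6. P is now [[1, 2, 4], [5, 7], [8]].
Step i=6: Q has 6 at row 2, column 2; remove 7 from row 2 of P and reverse-bump: 7 enters row 1 and ejects 4. So w(6) = 4. P is now [[1, 2, 7], [5], [8]].
Step i=5: Q has 5 at row 3, column 1; remove 8 from row 3 of P and reverse-bump: 8 enters row 2 and ejects 5; 5 enters row 1 and ejects 2. So w(5) = 2. P is now [[1, 5, 7], [8]].
Step i=4: Q has 4 at row 1, column 3; remove that cell from P, ejecting 7. So w(4) = 7. P is now [[1, 5], [8]].
Step i=3: Q has 3 at row 2, column 1; remove 8 from row 2 of P and reverse-bump: 8 enters row 1 and ejects 5. So w(3) = 5. P is now [[1, 8]].
Step i=2: Q has 2 at row 1, column 2; remove that cell from P, ejecting 8. So w(2) = 8. P is now [[1]].
Step i=1: Q has 1 at row 1, column 1; remove that cell from P, ejecting 1. So w(1) = 1. P is now [].

So w = 1 8 5 7 2 4 6 3.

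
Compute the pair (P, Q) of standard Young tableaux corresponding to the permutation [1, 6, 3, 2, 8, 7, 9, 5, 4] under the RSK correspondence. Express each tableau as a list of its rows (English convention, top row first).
P = [[1, 2, 4, 9], [3, 5], [6, 7], [8]], Q = [[1, 2, 5, 7], [3, 6], [4, 8], [9]]

Insert each entry of the permutation into P by Schensted row insertion, recording in Q the position of each new cell.

Insert 1: appended to row 1. P = [[1]].
Insert 6: appended to row 1. P = [[1, 6]].
Insert 3: 3 bumps 6 from row 1; 6 starts row 2. P = [[1, 3], [6]].
Insert 2: 2 bumps 3 from row 1; 3 bumps 6 from row 2; 6 starts row 3. P = [[1, 2], [3], [6]].
Insert 8: appended to row 1. P = [[1, 2, 8], [3], [6]].
Insert 7: 7 bumps 8 from row 1; 8 appends to row 2. P = [[1, 2, 7], [3, 8], [6]].
Insert 9: appended to row 1. P = [[1, 2, 7, 9], [3, 8], [6]].
Insert 5: 5 bumps 7 from row 1; 7 bumps 8 from row 2; 8 appends to row 3. P = [[1, 2, 5, 9], [3, 7], [6, 8]].
Insert 4: 4 bumps 5 from row 1; 5 bumps 7 from row 2; 7 bumps 8 from row 3; 8 starts row 4. P = [[1, 2, 4, 9], [3, 5], [6, 7], [8]].

So P = [[1, 2, 4, 9], [3, 5], [6, 7], [8]], Q = [[1, 2, 5, 7], [3, 6], [4, 8], [9]].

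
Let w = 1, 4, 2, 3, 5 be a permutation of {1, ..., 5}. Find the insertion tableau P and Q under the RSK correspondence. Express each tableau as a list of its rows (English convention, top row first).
P = [[1, 2, 3, 5], [4]], Q = [[1, 2, 4, 5], [3]]

Insert each entry of the permutation into P by Schensted row insertion, recording in Q the position of each new cell.

Insert 1: appended to row 1. P = [[1]].
Insert 4: appended to row 1. P = [[1, 4]].
Insert 2: 2 bumps 4 from row 1; 4 starts row 2. P = [[1, 2], [4]].
Insert 3: appended to row 1. P = [[1, 2, 3], [4]].
Insert 5: appended to row 1. P = [[1, 2, 3, 5], [4]].

So P = [[1, 2, 3, 5], [4]], Q = [[1, 2, 4, 5], [3]].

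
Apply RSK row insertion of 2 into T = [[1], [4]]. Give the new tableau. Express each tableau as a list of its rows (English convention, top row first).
[[1, 2], [4]]

2 is larger than every entry of row 1, so it is appended to row 1. The new tableau is [[1, 2], [4]].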